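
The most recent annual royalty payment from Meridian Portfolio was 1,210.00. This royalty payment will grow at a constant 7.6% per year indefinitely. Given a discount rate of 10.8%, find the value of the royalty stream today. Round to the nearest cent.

D₁ = D₀ × (1 + g) = 1,210.00 × 1.076 = 1,301.9600
Growing perpetuity: P = D₁ / (r − g) = 1,301.9600 / (0.108 − 0.076) = 40,686.25

40686.25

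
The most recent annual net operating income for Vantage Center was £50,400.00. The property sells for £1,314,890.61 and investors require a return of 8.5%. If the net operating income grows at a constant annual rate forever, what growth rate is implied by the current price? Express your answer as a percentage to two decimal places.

4.49%

P = D₀(1+g)/(r−g) ⇒ P(r−g) = D₀(1+g) ⇒ g(P+D₀) = P·r − D₀
g = (P·r − D₀)/(P + D₀) = (£1,314,890.61×0.085 − £50,400.00) / (£1,314,890.61 + £50,400.00) = 0.044947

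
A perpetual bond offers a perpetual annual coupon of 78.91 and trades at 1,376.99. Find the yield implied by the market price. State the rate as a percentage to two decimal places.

5.73%

P = C/r ⇒ r = C/P = 78.91/1,376.99 = 0.057306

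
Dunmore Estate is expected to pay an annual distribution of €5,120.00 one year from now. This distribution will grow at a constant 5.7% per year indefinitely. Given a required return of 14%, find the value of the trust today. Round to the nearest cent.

€61686.75

Growing perpetuity: P = D₁ / (r − g) = €5,120.0000 / (0.14 − 0.057) = €61,686.75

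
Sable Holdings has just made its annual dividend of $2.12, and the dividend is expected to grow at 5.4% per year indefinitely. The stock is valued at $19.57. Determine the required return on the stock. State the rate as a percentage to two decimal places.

D₁ = $2.12 × 1.054 = $2.2345
P = D₁/(r − g) ⇒ r = D₁/P + g = $2.2345/$19.57 + 0.054 = 0.114179 + 0.054 = 0.168179

16.82%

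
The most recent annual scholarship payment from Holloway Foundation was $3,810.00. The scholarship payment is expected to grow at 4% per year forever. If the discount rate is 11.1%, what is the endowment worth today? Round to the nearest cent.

$55808.45

D₁ = D₀ × (1 + g) = $3,810.00 × 1.04 = $3,962.4000
Growing perpetuity: P = D₁ / (r − g) = $3,962.4000 / (0.111 − 0.04) = $55,808.45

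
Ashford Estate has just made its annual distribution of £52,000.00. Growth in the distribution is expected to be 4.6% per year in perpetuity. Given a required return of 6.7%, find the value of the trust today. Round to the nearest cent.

D₁ = D₀ × (1 + g) = £52,000.00 × 1.046 = £54,392.0000
Growing perpetuity: P = D₁ / (r − g) = £54,392.0000 / (0.067 − 0.046) = £2,590,095.24

£2590095.24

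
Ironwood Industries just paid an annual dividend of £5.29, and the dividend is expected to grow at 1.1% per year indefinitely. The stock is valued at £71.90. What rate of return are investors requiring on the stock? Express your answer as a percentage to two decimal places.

8.54%

D₁ = £5.29 × 1.011 = £5.3482
P = D₁/(r − g) ⇒ r = D₁/P + g = £5.3482/£71.90 + 0.011 = 0.074384 + 0.011 = 0.085384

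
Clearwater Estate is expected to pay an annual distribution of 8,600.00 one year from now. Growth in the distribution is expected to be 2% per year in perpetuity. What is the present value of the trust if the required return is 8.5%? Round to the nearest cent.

Growing perpetuity: P = D₁ / (r − g) = 8,600.0000 / (0.085 − 0.02) = 132,307.69

132307.69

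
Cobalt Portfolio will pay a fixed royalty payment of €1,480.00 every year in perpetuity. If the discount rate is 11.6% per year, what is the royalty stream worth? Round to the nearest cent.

€12758.62

Level perpetuity: PV = C / r = €1,480.00 / 0.116 = €12,758.62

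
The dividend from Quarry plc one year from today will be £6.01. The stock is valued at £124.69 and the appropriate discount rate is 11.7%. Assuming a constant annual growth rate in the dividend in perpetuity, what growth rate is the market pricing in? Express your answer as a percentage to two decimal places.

6.88%

P = D₁/(r−g) ⇒ g = r − D₁/P = 0.117 − £6.01/£124.69 = 0.068800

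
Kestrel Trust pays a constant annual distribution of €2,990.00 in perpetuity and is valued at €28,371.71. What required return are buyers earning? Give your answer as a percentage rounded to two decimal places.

10.54%

P = C/r ⇒ r = C/P = €2,990.00/€28,371.71 = 0.105387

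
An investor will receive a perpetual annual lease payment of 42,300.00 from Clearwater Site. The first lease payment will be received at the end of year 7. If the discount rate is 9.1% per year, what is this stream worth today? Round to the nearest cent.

275645.22

Value at end of year 6: C / r = 42,300.00 / 0.091 = 464,835.1648
Discount to today: PV = 464,835.1648 / (1 + 0.091)^6 = 464,835.1648 / 1.686353 = 275,645.22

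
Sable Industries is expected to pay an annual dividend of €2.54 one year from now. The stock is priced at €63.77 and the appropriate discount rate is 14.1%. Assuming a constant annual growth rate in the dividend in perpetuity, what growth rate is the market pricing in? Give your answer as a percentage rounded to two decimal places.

10.12%

P = D₁/(r−g) ⇒ g = r − D₁/P = 0.141 − €2.54/€63.77 = 0.101169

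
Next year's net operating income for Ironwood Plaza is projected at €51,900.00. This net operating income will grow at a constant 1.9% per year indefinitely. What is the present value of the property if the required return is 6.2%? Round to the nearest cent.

€1206976.74

Growing perpetuity: P = D₁ / (r − g) = €51,900.0000 / (0.062 − 0.019) = €1,206,976.74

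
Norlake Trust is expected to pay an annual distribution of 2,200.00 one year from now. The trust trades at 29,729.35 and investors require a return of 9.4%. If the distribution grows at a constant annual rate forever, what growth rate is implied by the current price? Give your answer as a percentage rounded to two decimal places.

P = D₁/(r−g) ⇒ g = r − D₁/P = 0.094 − 2,200.00/29,729.35 = 0.019999

2.00%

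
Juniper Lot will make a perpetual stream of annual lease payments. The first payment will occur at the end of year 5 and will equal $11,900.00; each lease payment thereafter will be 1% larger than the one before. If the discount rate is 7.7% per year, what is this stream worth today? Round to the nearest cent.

$132010.76

Value at end of year 4: C₁ / (r − g) = $11,900.00 / (0.077 − 0.01) = $177,611.9403
Discount to today: PV = $177,611.9403 / (1 + 0.077)^4 = $177,611.9403 / 1.345435 = $132,010.76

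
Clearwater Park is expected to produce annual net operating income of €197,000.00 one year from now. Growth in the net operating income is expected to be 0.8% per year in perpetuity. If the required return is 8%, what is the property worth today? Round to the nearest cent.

Growing perpetuity: P = D₁ / (r − g) = €197,000.0000 / (0.08 − 0.008) = €2,736,111.11

€2736111.11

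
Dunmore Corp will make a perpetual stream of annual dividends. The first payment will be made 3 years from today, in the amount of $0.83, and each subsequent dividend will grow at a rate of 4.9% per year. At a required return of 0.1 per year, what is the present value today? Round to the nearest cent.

$13.45

Value at end of year 2: C₁ / (r − g) = $0.83 / (0.1 − 0.049) = $16.2745
Discount to today: PV = $16.2745 / (1 + 0.1)^2 = $16.2745 / 1.210000 = $13.45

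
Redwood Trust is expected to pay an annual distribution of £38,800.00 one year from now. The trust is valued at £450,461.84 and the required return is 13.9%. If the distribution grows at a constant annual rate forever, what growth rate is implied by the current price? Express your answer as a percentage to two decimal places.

P = D₁/(r−g) ⇒ g = r − D₁/P = 0.139 − £38,800.00/£450,461.84 = 0.052866

5.29%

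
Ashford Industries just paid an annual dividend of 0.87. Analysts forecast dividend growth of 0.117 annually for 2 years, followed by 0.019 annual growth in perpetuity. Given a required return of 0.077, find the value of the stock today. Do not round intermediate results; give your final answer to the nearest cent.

D_1 = 0.97179
D_2 = 1.08549
Terminal value at year 2: TV = D_2×(1+g_2)/(r−g_2) = 1.10611/0.058 = 19.07093
P_0 = D_1/(1+r)^1 + D_2/(1+r)^2 + TV/(1+r)^2
    = 0.90231 + 0.93582 + 16.44146 = 18.27960

18.28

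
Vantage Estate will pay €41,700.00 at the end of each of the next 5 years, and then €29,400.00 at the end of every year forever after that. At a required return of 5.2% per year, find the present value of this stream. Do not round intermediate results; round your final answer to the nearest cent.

€618344.05

PV of 5-year annuity: €41,700.00 × [1 − (1+0.052)^−5] / 0.052 = 179545.39282
Perpetuity value at year 5: €29,400.00 / 0.052 = 565384.61538
PV of perpetuity: 565384.61538 / (1+0.052)^5 = 438798.65498
Total PV = 179545.39282 + 438798.65498 = 618344.04780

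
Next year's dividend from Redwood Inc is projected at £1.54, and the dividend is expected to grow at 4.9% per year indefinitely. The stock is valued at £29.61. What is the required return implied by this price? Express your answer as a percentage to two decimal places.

10.10%

P = D₁/(r − g) ⇒ r = D₁/P + g = £1.5400/£29.61 + 0.049 = 0.052009 + 0.049 = 0.101009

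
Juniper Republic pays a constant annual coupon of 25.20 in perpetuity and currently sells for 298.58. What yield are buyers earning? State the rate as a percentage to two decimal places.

P = C/r ⇒ r = C/P = 25.20/298.58 = 0.084399

8.44%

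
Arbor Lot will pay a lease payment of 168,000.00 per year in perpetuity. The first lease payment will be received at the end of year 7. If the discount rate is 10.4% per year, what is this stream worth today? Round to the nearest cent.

Value at end of year 6: C / r = 168,000.00 / 0.104 = 1,615,384.6154
Discount to today: PV = 1,615,384.6154 / (1 + 0.104)^6 = 1,615,384.6154 / 1.810566 = 892,198.53

892198.53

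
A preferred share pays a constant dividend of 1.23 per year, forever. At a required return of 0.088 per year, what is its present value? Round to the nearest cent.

13.98

Level perpetuity: PV = C / r = 1.23 / 0.088 = 13.98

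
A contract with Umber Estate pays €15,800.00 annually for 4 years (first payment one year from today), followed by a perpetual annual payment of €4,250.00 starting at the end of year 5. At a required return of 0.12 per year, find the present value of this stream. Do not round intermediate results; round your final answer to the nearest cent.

PV of 4-year annuity: €15,800.00 × [1 − (1+0.12)^−4] / 0.12 = 47990.11968
Perpetuity value at year 4: €4,250.00 / 0.12 = 35416.66667
PV of perpetuity: 35416.66667 / (1+0.12)^4 = 22507.93194
Total PV = 47990.11968 + 22507.93194 = 70498.05162

€70498.05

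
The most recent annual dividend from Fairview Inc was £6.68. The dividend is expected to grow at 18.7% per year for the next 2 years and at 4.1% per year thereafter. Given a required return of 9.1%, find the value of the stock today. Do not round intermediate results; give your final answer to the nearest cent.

£179.81

D_1 = 7.92916
D_2 = 9.41191
Terminal value at year 2: TV = D_2×(1+g_2)/(r−g_2) = 9.79780/0.05 = 195.95603
P_0 = D_1/(1+r)^1 + D_2/(1+r)^2 + TV/(1+r)^2
    = 7.26779 + 7.90730 + 164.63006 = 179.80515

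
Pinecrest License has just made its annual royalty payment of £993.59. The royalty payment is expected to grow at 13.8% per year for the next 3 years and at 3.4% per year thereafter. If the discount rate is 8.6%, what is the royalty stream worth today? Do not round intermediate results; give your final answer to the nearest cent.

£26008.70

D_1 = 1130.70542
D_2 = 1286.74277
D_3 = 1464.31327
Terminal value at year 3: TV = D_3×(1+g_2)/(r−g_2) = 1514.09992/0.052 = 29117.30618
P_0 = D_1/(1+r)^1 + D_2/(1+r)^2 + D_3/(1+r)^3 + TV/(1+r)^3
    = 1041.16521 + 1091.01843 + 1143.25872 + 22733.25992 = 26008.70228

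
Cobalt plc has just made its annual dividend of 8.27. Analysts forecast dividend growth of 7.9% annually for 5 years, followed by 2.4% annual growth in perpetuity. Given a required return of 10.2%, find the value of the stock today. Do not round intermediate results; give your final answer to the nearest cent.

136.54

D_1 = 8.92333
D_2 = 9.62827
D_3 = 10.38891
D_4 = 11.20963
D_5 = 12.09519
Terminal value at year 5: TV = D_5×(1+g_2)/(r−g_2) = 12.38548/0.078 = 158.78815
P_0 = D_1/(1+r)^1 + D_2/(1+r)^2 + D_3/(1+r)^3 + D_4/(1+r)^4 + D_5/(1+r)^5 + TV/(1+r)^5
    = 8.09740 + 7.92839 + 7.76292 + 7.60090 + 7.44226 + 97.70350 = 136.53536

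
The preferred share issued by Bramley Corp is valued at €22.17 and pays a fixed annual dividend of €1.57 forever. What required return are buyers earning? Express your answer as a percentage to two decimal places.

7.08%

P = C/r ⇒ r = C/P = €1.57/€22.17 = 0.070816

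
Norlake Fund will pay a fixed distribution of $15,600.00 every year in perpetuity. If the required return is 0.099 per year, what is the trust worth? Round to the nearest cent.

$157575.76

Level perpetuity: PV = C / r = $15,600.00 / 0.099 = $157,575.76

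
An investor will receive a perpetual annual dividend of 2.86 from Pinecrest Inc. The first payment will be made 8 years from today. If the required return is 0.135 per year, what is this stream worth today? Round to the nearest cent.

8.73

Value at end of year 7: C / r = 2.86 / 0.135 = 21.1852
Discount to today: PV = 21.1852 / (1 + 0.135)^7 = 21.1852 / 2.426448 = 8.73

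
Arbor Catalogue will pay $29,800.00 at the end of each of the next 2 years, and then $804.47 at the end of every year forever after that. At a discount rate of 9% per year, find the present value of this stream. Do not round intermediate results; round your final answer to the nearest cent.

$59944.92

PV of 2-year annuity: $29,800.00 × [1 − (1+0.09)^−2] / 0.09 = 52421.51334
Perpetuity value at year 2: $804.47 / 0.09 = 8938.55556
PV of perpetuity: 8938.55556 / (1+0.09)^2 = 7523.40338
Total PV = 52421.51334 + 7523.40338 = 59944.91672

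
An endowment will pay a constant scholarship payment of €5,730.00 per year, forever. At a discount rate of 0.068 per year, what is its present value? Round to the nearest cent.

Level perpetuity: PV = C / r = €5,730.00 / 0.068 = €84,264.71

€84264.71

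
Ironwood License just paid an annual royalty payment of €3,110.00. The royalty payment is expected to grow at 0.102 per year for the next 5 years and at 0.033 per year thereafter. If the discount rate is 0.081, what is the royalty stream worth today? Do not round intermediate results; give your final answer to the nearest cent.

D_1 = 3427.22000
D_2 = 3776.79644
D_3 = 4162.02968
D_4 = 4586.55670
D_5 = 5054.38549
Terminal value at year 5: TV = D_5×(1+g_2)/(r−g_2) = 5221.18021/0.048 = 108774.58768
P_0 = D_1/(1+r)^1 + D_2/(1+r)^2 + D_3/(1+r)^3 + D_4/(1+r)^4 + D_5/(1+r)^5 + TV/(1+r)^5
    = 3170.41628 + 3232.00624 + 3294.79267 + 3358.79881 + 3424.04838 + 73688.37442 = 90168.43679

€90168.44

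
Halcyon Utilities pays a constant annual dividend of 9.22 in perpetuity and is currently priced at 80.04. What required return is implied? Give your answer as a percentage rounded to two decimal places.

P = C/r ⇒ r = C/P = 9.22/80.04 = 0.115192

11.52%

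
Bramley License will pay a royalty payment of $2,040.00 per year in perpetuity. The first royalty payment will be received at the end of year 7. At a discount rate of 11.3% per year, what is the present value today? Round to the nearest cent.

Value at end of year 6: C / r = $2,040.00 / 0.113 = $18,053.0973
Discount to today: PV = $18,053.0973 / (1 + 0.113)^6 = $18,053.0973 / 1.900951 = $9,496.88

$9496.88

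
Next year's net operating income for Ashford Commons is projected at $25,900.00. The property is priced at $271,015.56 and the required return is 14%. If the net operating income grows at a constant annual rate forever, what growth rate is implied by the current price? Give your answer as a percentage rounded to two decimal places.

4.44%

P = D₁/(r−g) ⇒ g = r − D₁/P = 0.14 − $25,900.00/$271,015.56 = 0.044434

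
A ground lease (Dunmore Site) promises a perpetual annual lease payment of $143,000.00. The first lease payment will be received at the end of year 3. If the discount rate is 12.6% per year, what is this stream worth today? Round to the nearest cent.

Value at end of year 2: C / r = $143,000.00 / 0.126 = $1,134,920.6349
Discount to today: PV = $1,134,920.6349 / (1 + 0.126)^2 = $1,134,920.6349 / 1.267876 = $895,135.36

$895135.36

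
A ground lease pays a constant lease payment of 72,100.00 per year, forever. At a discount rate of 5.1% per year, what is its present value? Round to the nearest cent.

1413725.49

Level perpetuity: PV = C / r = 72,100.00 / 0.051 = 1,413,725.49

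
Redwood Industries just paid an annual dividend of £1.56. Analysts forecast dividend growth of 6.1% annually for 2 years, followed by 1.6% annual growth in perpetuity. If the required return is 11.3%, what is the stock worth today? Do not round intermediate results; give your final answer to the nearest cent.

£17.75

D_1 = 1.65516
D_2 = 1.75612
Terminal value at year 2: TV = D_2×(1+g_2)/(r−g_2) = 1.78422/0.097 = 18.39405
P_0 = D_1/(1+r)^1 + D_2/(1+r)^2 + TV/(1+r)^2
    = 1.48712 + 1.41764 + 14.84865 = 17.75340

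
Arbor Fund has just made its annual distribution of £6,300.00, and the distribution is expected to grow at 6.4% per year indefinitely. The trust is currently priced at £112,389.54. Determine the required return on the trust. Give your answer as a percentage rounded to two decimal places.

12.36%

D₁ = £6,300.00 × 1.064 = £6,703.2000
P = D₁/(r − g) ⇒ r = D₁/P + g = £6,703.2000/£112,389.54 + 0.064 = 0.059643 + 0.064 = 0.123643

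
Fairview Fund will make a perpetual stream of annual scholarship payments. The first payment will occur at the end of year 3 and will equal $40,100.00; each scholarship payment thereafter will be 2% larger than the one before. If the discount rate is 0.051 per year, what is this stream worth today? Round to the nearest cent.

Value at end of year 2: C₁ / (r − g) = $40,100.00 / (0.051 − 0.02) = $1,293,548.3871
Discount to today: PV = $1,293,548.3871 / (1 + 0.051)^2 = $1,293,548.3871 / 1.104601 = $1,171,054.88

$1171054.88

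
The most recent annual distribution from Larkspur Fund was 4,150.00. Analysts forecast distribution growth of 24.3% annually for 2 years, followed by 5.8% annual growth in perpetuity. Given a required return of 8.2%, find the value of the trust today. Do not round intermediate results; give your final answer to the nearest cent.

251685.00

D_1 = 5158.45000
D_2 = 6411.95335
Terminal value at year 2: TV = D_2×(1+g_2)/(r−g_2) = 6783.84664/0.024 = 282660.27685
P_0 = D_1/(1+r)^1 + D_2/(1+r)^2 + TV/(1+r)^2
    = 4767.51386 + 5476.91288 + 241440.57596 = 251685.00270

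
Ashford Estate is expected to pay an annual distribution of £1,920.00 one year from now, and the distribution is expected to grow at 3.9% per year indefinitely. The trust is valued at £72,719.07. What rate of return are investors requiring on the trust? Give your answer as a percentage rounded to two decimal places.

P = D₁/(r − g) ⇒ r = D₁/P + g = £1,920.0000/£72,719.07 + 0.039 = 0.026403 + 0.039 = 0.065403

6.54%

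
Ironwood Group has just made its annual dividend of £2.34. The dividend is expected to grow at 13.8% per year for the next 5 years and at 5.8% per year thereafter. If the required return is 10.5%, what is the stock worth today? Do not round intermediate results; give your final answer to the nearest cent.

£73.82

D_1 = 2.66292
D_2 = 3.03040
D_3 = 3.44860
D_4 = 3.92451
D_5 = 4.46609
Terminal value at year 5: TV = D_5×(1+g_2)/(r−g_2) = 4.72512/0.047 = 100.53447
P_0 = D_1/(1+r)^1 + D_2/(1+r)^2 + D_3/(1+r)^3 + D_4/(1+r)^4 + D_5/(1+r)^5 + TV/(1+r)^5
    = 2.40988 + 2.48185 + 2.55597 + 2.63230 + 2.71091 + 61.02441 = 73.81533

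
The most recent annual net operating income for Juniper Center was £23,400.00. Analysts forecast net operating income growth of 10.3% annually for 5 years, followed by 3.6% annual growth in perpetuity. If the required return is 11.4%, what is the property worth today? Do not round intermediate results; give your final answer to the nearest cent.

£409334.76

D_1 = 25810.20000
D_2 = 28468.65060
D_3 = 31400.92161
D_4 = 34635.21654
D_5 = 38202.64384
Terminal value at year 5: TV = D_5×(1+g_2)/(r−g_2) = 39577.93902/0.078 = 507409.47461
P_0 = D_1/(1+r)^1 + D_2/(1+r)^2 + D_3/(1+r)^3 + D_4/(1+r)^4 + D_5/(1+r)^5 + TV/(1+r)^5
    = 23168.94075 + 22940.16306 + 22713.64440 + 22489.36245 + 22267.29514 + 295755.35592 = 409334.76172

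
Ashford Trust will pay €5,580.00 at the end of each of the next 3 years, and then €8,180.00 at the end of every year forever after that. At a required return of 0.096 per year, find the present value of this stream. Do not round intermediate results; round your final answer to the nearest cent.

PV of 3-year annuity: €5,580.00 × [1 − (1+0.096)^−3] / 0.096 = 13974.93946
Perpetuity value at year 3: €8,180.00 / 0.096 = 85208.33333
PV of perpetuity: 85208.33333 / (1+0.096)^3 = 64721.77334
Total PV = 13974.93946 + 64721.77334 = 78696.71280

€78696.71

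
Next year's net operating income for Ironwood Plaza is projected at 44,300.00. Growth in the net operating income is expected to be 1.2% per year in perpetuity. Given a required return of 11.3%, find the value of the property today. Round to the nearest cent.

Growing perpetuity: P = D₁ / (r − g) = 44,300.0000 / (0.113 − 0.012) = 438,613.86

438613.86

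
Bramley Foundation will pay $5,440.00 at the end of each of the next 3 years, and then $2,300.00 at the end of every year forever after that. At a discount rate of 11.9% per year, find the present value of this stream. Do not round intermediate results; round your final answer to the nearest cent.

$26882.46

PV of 3-year annuity: $5,440.00 × [1 − (1+0.119)^−3] / 0.119 = 13088.44747
Perpetuity value at year 3: $2,300.00 / 0.119 = 19327.73109
PV of perpetuity: 19327.73109 / (1+0.119)^3 = 13794.01249
Total PV = 13088.44747 + 13794.01249 = 26882.45996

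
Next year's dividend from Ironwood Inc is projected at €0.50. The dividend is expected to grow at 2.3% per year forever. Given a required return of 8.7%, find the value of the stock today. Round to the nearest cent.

Growing perpetuity: P = D₁ / (r − g) = €0.5000 / (0.087 − 0.023) = €7.81

€7.81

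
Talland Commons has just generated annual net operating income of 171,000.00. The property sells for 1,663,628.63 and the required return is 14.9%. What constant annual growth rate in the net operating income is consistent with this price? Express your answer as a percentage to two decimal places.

P = D₀(1+g)/(r−g) ⇒ P(r−g) = D₀(1+g) ⇒ g(P+D₀) = P·r − D₀
g = (P·r − D₀)/(P + D₀) = (1,663,628.63×0.149 − 171,000.00) / (1,663,628.63 + 171,000.00) = 0.041905

4.19%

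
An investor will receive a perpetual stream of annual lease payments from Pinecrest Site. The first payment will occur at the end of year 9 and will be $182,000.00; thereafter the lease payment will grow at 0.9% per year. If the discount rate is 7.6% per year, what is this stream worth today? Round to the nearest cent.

$1511814.18

Value at end of year 8: C₁ / (r − g) = $182,000.00 / (0.076 − 0.009) = $2,716,417.9104
Discount to today: PV = $2,716,417.9104 / (1 + 0.076)^8 = $2,716,417.9104 / 1.796794 = $1,511,814.18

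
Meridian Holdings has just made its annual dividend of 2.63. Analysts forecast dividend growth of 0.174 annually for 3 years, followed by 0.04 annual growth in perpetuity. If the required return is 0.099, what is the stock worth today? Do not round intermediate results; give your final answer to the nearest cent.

65.53

D_1 = 3.08762
D_2 = 3.62487
D_3 = 4.25559
Terminal value at year 3: TV = D_3×(1+g_2)/(r−g_2) = 4.42582/0.059 = 75.01383
P_0 = D_1/(1+r)^1 + D_2/(1+r)^2 + D_3/(1+r)^3 + TV/(1+r)^3
    = 2.80948 + 3.00121 + 3.20603 + 56.51299 = 65.52971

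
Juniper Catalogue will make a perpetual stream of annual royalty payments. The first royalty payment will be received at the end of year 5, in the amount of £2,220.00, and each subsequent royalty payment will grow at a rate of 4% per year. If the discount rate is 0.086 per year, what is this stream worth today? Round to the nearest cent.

Value at end of year 4: C₁ / (r − g) = £2,220.00 / (0.086 − 0.04) = £48,260.8696
Discount to today: PV = £48,260.8696 / (1 + 0.086)^4 = £48,260.8696 / 1.390975 = £34,695.72

£34695.72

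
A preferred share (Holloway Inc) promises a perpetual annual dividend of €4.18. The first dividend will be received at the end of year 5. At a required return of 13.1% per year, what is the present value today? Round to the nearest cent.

€19.50

Value at end of year 4: C / r = €4.18 / 0.131 = €31.9084
Discount to today: PV = €31.9084 / (1 + 0.131)^4 = €31.9084 / 1.636253 = €19.50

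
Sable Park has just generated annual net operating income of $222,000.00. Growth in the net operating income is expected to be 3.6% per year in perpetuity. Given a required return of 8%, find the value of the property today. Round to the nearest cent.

$5227090.91

D₁ = D₀ × (1 + g) = $222,000.00 × 1.036 = $229,992.0000
Growing perpetuity: P = D₁ / (r − g) = $229,992.0000 / (0.08 − 0.036) = $5,227,090.91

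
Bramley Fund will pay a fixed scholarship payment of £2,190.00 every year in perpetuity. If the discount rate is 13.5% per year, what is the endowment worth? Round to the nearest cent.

£16222.22

Level perpetuity: PV = C / r = £2,190.00 / 0.135 = £16,222.22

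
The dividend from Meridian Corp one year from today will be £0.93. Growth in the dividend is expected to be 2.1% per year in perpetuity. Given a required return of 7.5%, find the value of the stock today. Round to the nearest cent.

Growing perpetuity: P = D₁ / (r − g) = £0.9300 / (0.075 − 0.021) = £17.22

£17.22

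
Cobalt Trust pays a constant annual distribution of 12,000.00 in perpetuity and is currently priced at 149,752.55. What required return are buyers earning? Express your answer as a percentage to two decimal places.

P = C/r ⇒ r = C/P = 12,000.00/149,752.55 = 0.080132

8.01%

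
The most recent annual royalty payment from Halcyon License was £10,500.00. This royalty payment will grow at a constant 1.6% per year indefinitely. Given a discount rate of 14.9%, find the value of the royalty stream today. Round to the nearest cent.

£80210.53

D₁ = D₀ × (1 + g) = £10,500.00 × 1.016 = £10,668.0000
Growing perpetuity: P = D₁ / (r − g) = £10,668.0000 / (0.149 − 0.016) = £80,210.53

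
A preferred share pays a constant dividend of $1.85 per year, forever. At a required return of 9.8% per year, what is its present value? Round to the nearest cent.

$18.88

Level perpetuity: PV = C / r = $1.85 / 0.098 = $18.88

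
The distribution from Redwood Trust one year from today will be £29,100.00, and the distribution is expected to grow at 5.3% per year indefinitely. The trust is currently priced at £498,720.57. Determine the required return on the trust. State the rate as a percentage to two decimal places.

P = D₁/(r − g) ⇒ r = D₁/P + g = £29,100.0000/£498,720.57 + 0.053 = 0.058349 + 0.053 = 0.111349

11.13%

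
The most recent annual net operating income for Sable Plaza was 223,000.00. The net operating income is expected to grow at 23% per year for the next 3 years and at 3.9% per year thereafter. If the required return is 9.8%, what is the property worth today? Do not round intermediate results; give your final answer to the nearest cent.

D_1 = 274290.00000
D_2 = 337376.70000
D_3 = 414973.34100
Terminal value at year 3: TV = D_3×(1+g_2)/(r−g_2) = 431157.30130/0.059 = 7307750.86947
P_0 = D_1/(1+r)^1 + D_2/(1+r)^2 + D_3/(1+r)^3 + TV/(1+r)^3
    = 249808.74317 + 279840.39535 + 313482.41010 + 5520478.37440 = 6363609.92302

6363609.92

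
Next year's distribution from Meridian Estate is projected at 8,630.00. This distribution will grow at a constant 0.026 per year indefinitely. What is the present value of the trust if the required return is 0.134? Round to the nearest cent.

Growing perpetuity: P = D₁ / (r − g) = 8,630.0000 / (0.134 − 0.026) = 79,907.41

79907.41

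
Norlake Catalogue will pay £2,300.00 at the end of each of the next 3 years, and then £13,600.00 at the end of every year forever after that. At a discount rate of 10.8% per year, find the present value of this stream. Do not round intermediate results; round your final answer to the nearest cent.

£98215.61

PV of 3-year annuity: £2,300.00 × [1 − (1+0.108)^−3] / 0.108 = 5640.15258
Perpetuity value at year 3: £13,600.00 / 0.108 = 125925.92593
PV of perpetuity: 125925.92593 / (1+0.108)^3 = 92575.45851
Total PV = 5640.15258 + 92575.45851 = 98215.61109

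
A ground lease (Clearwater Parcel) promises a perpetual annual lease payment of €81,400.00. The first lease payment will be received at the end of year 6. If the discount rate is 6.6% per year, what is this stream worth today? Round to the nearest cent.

Value at end of year 5: C / r = €81,400.00 / 0.066 = €1,233,333.3333
Discount to today: PV = €1,233,333.3333 / (1 + 0.066)^5 = €1,233,333.3333 / 1.376531 = €895,972.02

€895972.02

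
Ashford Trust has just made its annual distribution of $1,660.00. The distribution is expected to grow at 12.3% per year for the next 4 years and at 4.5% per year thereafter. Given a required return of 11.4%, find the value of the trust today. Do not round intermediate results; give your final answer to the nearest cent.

$32738.12

D_1 = 1864.18000
D_2 = 2093.47414
D_3 = 2350.97146
D_4 = 2640.14095
Terminal value at year 4: TV = D_4×(1+g_2)/(r−g_2) = 2758.94729/0.069 = 39984.74335
P_0 = D_1/(1+r)^1 + D_2/(1+r)^2 + D_3/(1+r)^3 + D_4/(1+r)^4 + TV/(1+r)^4
    = 1673.41113 + 1686.93061 + 1700.55931 + 1714.29812 + 25962.92085 = 32738.12003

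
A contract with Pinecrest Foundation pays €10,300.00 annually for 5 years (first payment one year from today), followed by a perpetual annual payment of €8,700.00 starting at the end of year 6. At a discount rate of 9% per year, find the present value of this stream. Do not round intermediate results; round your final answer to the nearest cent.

PV of 5-year annuity: €10,300.00 × [1 − (1+0.09)^−5] / 0.09 = 40063.40801
Perpetuity value at year 5: €8,700.00 / 0.09 = 96666.66667
PV of perpetuity: 96666.66667 / (1+0.09)^5 = 62826.70068
Total PV = 40063.40801 + 62826.70068 = 102890.10869

€102890.11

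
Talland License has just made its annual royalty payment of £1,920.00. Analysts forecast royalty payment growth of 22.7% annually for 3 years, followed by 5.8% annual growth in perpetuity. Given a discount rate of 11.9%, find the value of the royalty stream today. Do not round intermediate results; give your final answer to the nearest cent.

D_1 = 2355.84000
D_2 = 2890.61568
D_3 = 3546.78544
Terminal value at year 3: TV = D_3×(1+g_2)/(r−g_2) = 3752.49899/0.061 = 61516.37696
P_0 = D_1/(1+r)^1 + D_2/(1+r)^2 + D_3/(1+r)^3 + TV/(1+r)^3
    = 2105.30831 + 2308.50161 + 2531.30605 + 43903.63610 = 50848.75207

£50848.75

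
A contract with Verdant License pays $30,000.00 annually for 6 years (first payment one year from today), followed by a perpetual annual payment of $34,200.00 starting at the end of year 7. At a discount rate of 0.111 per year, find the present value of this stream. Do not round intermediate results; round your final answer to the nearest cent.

$290390.92

PV of 6-year annuity: $30,000.00 × [1 − (1+0.111)^−6] / 0.111 = 126551.35778
Perpetuity value at year 6: $34,200.00 / 0.111 = 308108.10811
PV of perpetuity: 308108.10811 / (1+0.111)^6 = 163839.56024
Total PV = 126551.35778 + 163839.56024 = 290390.91802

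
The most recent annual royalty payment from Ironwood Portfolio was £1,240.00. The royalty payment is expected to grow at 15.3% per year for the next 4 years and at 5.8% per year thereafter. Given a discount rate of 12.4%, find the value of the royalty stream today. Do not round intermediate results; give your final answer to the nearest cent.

D_1 = 1429.72000
D_2 = 1648.46716
D_3 = 1900.68264
D_4 = 2191.48708
Terminal value at year 4: TV = D_4×(1+g_2)/(r−g_2) = 2318.59333/0.066 = 35130.20196
P_0 = D_1/(1+r)^1 + D_2/(1+r)^2 + D_3/(1+r)^3 + D_4/(1+r)^4 + TV/(1+r)^4
    = 1271.99288 + 1304.81120 + 1338.47626 + 1373.00990 + 22009.76480 = 27298.05505

£27298.06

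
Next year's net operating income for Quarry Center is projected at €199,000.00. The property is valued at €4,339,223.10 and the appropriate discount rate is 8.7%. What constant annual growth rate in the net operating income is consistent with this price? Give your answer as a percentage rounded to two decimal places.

P = D₁/(r−g) ⇒ g = r − D₁/P = 0.087 − €199,000.00/€4,339,223.10 = 0.041139

4.11%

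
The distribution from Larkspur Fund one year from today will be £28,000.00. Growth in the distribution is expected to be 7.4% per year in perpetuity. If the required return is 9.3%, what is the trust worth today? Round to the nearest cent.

£1473684.21

Growing perpetuity: P = D₁ / (r − g) = £28,000.0000 / (0.093 − 0.074) = £1,473,684.21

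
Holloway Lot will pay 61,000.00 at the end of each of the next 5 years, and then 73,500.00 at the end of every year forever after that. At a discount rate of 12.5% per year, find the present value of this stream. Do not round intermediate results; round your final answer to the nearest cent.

543492.90

PV of 5-year annuity: 61,000.00 × [1 − (1+0.125)^−5] / 0.125 = 217194.66883
Perpetuity value at year 5: 73,500.00 / 0.125 = 588000.00000
PV of perpetuity: 588000.00000 / (1+0.125)^5 = 326298.22690
Total PV = 217194.66883 + 326298.22690 = 543492.89573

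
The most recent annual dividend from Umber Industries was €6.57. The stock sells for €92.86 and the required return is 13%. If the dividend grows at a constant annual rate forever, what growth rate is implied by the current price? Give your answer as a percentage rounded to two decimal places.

P = D₀(1+g)/(r−g) ⇒ P(r−g) = D₀(1+g) ⇒ g(P+D₀) = P·r − D₀
g = (P·r − D₀)/(P + D₀) = (€92.86×0.13 − €6.57) / (€92.86 + €6.57) = 0.055333

5.53%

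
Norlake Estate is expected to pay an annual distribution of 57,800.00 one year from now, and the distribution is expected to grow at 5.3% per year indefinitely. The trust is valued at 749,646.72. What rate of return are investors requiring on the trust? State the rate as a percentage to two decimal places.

13.01%

P = D₁/(r − g) ⇒ r = D₁/P + g = 57,800.0000/749,646.72 + 0.053 = 0.077103 + 0.053 = 0.130103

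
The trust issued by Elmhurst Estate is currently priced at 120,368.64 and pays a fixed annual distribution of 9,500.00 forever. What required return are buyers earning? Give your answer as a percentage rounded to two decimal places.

P = C/r ⇒ r = C/P = 9,500.00/120,368.64 = 0.078924

7.89%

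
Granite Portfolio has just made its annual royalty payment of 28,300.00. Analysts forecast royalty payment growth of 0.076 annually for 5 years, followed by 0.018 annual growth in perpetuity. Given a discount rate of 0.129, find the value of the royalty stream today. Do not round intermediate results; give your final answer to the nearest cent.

326857.56

D_1 = 30450.80000
D_2 = 32765.06080
D_3 = 35255.20542
D_4 = 37934.60103
D_5 = 40817.63071
Terminal value at year 5: TV = D_5×(1+g_2)/(r−g_2) = 41552.34806/0.111 = 374345.47805
P_0 = D_1/(1+r)^1 + D_2/(1+r)^2 + D_3/(1+r)^3 + D_4/(1+r)^4 + D_5/(1+r)^5 + TV/(1+r)^5
    = 26971.47919 + 25705.32471 + 24498.60885 + 23348.54130 + 22252.46274 + 204081.14478 = 326857.56157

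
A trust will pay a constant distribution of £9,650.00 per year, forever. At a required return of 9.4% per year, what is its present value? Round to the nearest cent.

Level perpetuity: PV = C / r = £9,650.00 / 0.094 = £102,659.57

£102659.57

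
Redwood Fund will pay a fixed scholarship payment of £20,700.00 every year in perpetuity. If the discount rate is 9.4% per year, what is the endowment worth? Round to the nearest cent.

Level perpetuity: PV = C / r = £20,700.00 / 0.094 = £220,212.77

£220212.77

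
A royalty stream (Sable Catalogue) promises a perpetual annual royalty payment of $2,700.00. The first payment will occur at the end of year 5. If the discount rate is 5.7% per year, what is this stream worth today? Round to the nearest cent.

Value at end of year 4: C / r = $2,700.00 / 0.057 = $47,368.4211
Discount to today: PV = $47,368.4211 / (1 + 0.057)^4 = $47,368.4211 / 1.248245 = $37,948.01

$37948.01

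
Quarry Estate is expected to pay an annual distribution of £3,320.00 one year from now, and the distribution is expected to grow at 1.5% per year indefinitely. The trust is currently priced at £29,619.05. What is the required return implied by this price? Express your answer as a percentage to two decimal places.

12.71%

P = D₁/(r − g) ⇒ r = D₁/P + g = £3,320.0000/£29,619.05 + 0.015 = 0.112090 + 0.015 = 0.127090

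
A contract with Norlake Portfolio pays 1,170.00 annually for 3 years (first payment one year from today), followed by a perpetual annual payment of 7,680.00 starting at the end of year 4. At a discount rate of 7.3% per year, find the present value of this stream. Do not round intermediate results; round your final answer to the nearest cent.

PV of 3-year annuity: 1,170.00 × [1 − (1+0.073)^−3] / 0.073 = 3053.69772
Perpetuity value at year 3: 7,680.00 / 0.073 = 105205.47945
PV of perpetuity: 105205.47945 / (1+0.073)^3 = 85160.69440
Total PV = 3053.69772 + 85160.69440 = 88214.39212

88214.39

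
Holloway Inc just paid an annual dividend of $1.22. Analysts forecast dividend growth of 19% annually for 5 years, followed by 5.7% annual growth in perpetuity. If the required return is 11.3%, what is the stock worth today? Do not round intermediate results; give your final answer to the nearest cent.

D_1 = 1.45180
D_2 = 1.72764
D_3 = 2.05589
D_4 = 2.44651
D_5 = 2.91135
Terminal value at year 5: TV = D_5×(1+g_2)/(r−g_2) = 3.07730/0.056 = 54.95176
P_0 = D_1/(1+r)^1 + D_2/(1+r)^2 + D_3/(1+r)^3 + D_4/(1+r)^4 + D_5/(1+r)^5 + TV/(1+r)^5
    = 1.30440 + 1.39464 + 1.49113 + 1.59429 + 1.70459 + 32.17405 = 39.66310

$39.66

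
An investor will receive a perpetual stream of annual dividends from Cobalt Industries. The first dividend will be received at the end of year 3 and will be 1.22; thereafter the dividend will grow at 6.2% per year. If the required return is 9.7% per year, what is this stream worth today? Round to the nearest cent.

28.97

Value at end of year 2: C₁ / (r − g) = 1.22 / (0.097 − 0.062) = 34.8571
Discount to today: PV = 34.8571 / (1 + 0.097)^2 = 34.8571 / 1.203409 = 28.97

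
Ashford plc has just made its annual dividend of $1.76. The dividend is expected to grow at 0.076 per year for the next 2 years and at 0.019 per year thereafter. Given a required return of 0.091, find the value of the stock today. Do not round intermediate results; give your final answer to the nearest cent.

$27.68

D_1 = 1.89376
D_2 = 2.03769
Terminal value at year 2: TV = D_2×(1+g_2)/(r−g_2) = 2.07640/0.072 = 28.83891
P_0 = D_1/(1+r)^1 + D_2/(1+r)^2 + TV/(1+r)^2
    = 1.73580 + 1.71194 + 24.22866 = 27.67640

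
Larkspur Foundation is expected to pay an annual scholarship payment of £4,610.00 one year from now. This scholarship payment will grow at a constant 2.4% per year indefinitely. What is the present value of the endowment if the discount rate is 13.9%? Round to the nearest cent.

Growing perpetuity: P = D₁ / (r − g) = £4,610.0000 / (0.139 − 0.024) = £40,086.96

£40086.96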